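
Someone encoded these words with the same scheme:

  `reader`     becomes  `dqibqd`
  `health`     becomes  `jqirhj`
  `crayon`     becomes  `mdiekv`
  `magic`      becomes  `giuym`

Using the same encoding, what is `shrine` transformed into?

r(17)→d(3) and e(4)→q(16) fit y≡15x+8 (mod 26); the inverse of 15 mod 26 is 7. Treating letters as 0–25, the rule is x ↦ 15x + 8 (mod 26).
Applying it to shrine: s(18)→15·18+8≡18=s; h(7)→15·7+8≡9=j; r(17)→15·17+8≡3=d; i(8)→15·8+8≡24=y; n(13)→15·13+8≡21=v; e(4)→15·4+8≡16=q (all mod 26).

sjdyvq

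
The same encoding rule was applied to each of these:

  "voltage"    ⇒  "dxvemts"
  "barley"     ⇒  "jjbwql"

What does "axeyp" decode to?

Letter i (0-indexed) is shifted by i+8, so successive shifts are 8, 9, 10, ….
Undoing it on axeyp: a−8=s, x−9=o, e−10=u, y−11=n, p−12=d.

sound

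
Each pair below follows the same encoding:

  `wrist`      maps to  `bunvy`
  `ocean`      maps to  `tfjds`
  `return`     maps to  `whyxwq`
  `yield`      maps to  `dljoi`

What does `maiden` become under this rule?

rdngjq

It's a Vigenère-style cipher with numeric key [5,3]: position i shifts by key[i mod 2].
For maiden: m+5=r, a+3=d, i+5=n, d+3=g, e+5=j, n+3=q.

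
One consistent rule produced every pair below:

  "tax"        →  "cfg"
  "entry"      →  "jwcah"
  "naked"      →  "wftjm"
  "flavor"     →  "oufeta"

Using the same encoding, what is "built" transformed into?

kznuc

The shift depends on letter class: consonant t→c is +9, but vowel a→f is +5. Two shifts are in play — +5 for a/e/i/o/u, +9 for every other letter.
On built: b(cons)+9=k, u(vowel)+5=z, i(vowel)+5=n, l(cons)+9=u, t(cons)+9=c.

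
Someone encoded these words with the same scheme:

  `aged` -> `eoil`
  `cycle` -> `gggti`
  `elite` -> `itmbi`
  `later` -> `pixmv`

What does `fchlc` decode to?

buddy

Shifts by position in aged: pos 0: a→e (+4), pos 1: g→o (+8), pos 2: e→i (+4), pos 3: d→l (+8) — repeating every 2. It's a Vigenère-style cipher with numeric key [4,8]: position i shifts by key[i mod 2].
Reversing it on fchlc: f−4=b, c−8=u, h−4=d, l−8=d, c−4=y.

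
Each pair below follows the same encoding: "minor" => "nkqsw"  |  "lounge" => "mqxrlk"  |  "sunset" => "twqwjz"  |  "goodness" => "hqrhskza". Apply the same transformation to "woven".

xqyis

In minor: m→n is +1, i→k is +2, n→q is +3, o→s is +4 — the shift increases by 1 each position. Letter i (0-indexed) is shifted by i+1, so successive shifts are 1, 2, 3, ….
Applying it to woven: w+1=x, o+2=q, v+3=y, e+4=i, n+5=s.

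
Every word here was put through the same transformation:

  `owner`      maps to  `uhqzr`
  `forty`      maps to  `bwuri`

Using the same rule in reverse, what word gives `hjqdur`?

Two steps: reverse the string, then apply a Caesar shift of +3.
Reversing it on hjqdur: shift back: h−3=e, j−3=g, q−3=n, d−3=a, u−3=r, r−3=o → egnaro; then reverse → orange.

orange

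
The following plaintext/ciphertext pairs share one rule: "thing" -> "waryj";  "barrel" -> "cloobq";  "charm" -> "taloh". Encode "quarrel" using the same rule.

t(19)→w(22) and h(7)→a(0) fit y≡17x+11 (mod 26); the inverse of 17 mod 26 is 23. Each letter's alphabet position (a=0..z=25) is mapped through 17·x+11 mod 26 — an affine cipher.
For quarrel: q(16)→17·16+11≡23=x; u(20)→17·20+11≡13=n; a(0)→17·0+11≡11=l; r(17)→17·17+11≡14=o; r(17)→17·17+11≡14=o; e(4)→17·4+11≡1=b; l(11)→17·11+11≡16=q (all mod 26).

xnloobq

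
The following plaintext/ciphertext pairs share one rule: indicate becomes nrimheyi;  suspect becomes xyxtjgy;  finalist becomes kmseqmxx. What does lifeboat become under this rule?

Shifts by position in indicate: pos 0: i→n (+5), pos 1: n→r (+4), pos 2: d→i (+5), pos 3: i→m (+4) — repeating every 2. It's a Vigenère-style cipher with numeric key [5,4]: position i shifts by key[i mod 2].
For lifeboat: l+5=q, i+4=m, f+5=k, e+4=i, b+5=g, o+4=s, a+5=f, t+4=x.

qmkigsfx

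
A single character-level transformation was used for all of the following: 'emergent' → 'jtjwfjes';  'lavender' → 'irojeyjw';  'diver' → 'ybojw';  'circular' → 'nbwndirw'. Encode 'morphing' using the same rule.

tpwaqbef

e(4)→j(9) and m(12)→t(19) fit y≡11x+17 (mod 26); the inverse of 11 mod 26 is 19. Treating letters as 0–25, the rule is x ↦ 11x + 17 (mod 26).
On morphing: m(12)→11·12+17≡19=t; o(14)→11·14+17≡15=p; r(17)→11·17+17≡22=w; p(15)→11·15+17≡0=a; h(7)→11·7+17≡16=q; i(8)→11·8+17≡1=b; n(13)→11·13+17≡4=e; g(6)→11·6+17≡5=f (all mod 26).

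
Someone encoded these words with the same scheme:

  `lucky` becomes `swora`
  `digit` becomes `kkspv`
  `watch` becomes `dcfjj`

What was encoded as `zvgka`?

Shifts by position in lucky: pos 0: l→s (+7), pos 1: u→w (+2), pos 2: c→o (+12), pos 3: k→r (+7), pos 4: y→a (+2) — repeating every 3. A repeating key of period 3 is used — shifts +7, +2, +12 over and over.
Undoing it on zvgka: z−7=s, v−2=t, g−12=u, k−7=d, a−2=y.

study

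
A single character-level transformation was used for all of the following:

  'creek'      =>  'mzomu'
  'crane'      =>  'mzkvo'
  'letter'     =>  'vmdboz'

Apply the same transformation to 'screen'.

Shifts by position in creek: pos 0: c→m (+10), pos 1: r→z (+8), pos 2: e→o (+10), pos 3: e→m (+8) — repeating every 2. The shifts repeat in a cycle of length 2: positions 0,1,… shift by +10, +8, then the pattern repeats.
For screen: s+10=c, c+8=k, r+10=b, e+8=m, e+10=o, n+8=v.

ckbmov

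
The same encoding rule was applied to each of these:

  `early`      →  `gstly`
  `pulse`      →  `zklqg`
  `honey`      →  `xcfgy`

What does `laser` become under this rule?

lsqgt

e(4)→g(6) and a(0)→s(18) fit y≡23x+18 (mod 26); the inverse of 23 mod 26 is 17. Each letter's alphabet position (a=0..z=25) is mapped through 23·x+18 mod 26 — an affine cipher.
For laser: l(11)→23·11+18≡11=l; a(0)→23·0+18≡18=s; s(18)→23·18+18≡16=q; e(4)→23·4+18≡6=g; r(17)→23·17+18≡19=t (all mod 26).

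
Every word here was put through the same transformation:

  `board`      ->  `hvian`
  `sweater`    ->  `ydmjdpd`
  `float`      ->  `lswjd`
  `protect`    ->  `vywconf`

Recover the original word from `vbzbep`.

The shift increases by 1 at each position, starting from +6: 6, 7, 8, ….
Decoding vbzbep: v−6=p, b−7=u, z−8=r, b−9=s, e−10=u, p−11=e.

pursue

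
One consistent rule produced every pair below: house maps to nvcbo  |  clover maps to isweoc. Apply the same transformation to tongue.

In house: h→n is +6, o→v is +7, u→c is +8, s→b is +9 — the shift increases by 1 each position. Letter i (0-indexed) is shifted by i+6, so successive shifts are 6, 7, 8, ….
For tongue: t+6=z, o+7=v, n+8=v, g+9=p, u+10=e, e+11=p.

zvvpep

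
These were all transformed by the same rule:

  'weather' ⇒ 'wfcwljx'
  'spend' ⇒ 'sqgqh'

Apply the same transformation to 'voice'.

vpkfi

Letter i (0-indexed) is shifted by i+0, so successive shifts are 0, 1, 2, ….
For voice: v+0=v, o+1=p, i+2=k, c+3=f, e+4=i.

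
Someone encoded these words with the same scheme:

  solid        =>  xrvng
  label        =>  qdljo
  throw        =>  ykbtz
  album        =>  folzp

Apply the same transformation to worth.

brbyk

Shifts by position in solid: pos 0: s→x (+5), pos 1: o→r (+3), pos 2: l→v (+10), pos 3: i→n (+5), pos 4: d→g (+3) — repeating every 3. The shifts repeat in a cycle of length 3: positions 0,1,… shift by +5, +3, +10, then the pattern repeats.
On worth: w+5=b, o+3=r, r+10=b, t+5=y, h+3=k.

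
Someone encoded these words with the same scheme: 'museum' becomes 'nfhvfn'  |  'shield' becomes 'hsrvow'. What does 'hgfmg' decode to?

stunt

Each pair mirrors across the alphabet (m↔n, u↔f, s↔h): positions sum to 25. Each letter is replaced by its mirror in the alphabet: a↔z, b↔y, c↔x, and so on (the Atbash cipher).
Undoing it on hgfmg: h↔s, g↔t, f↔u, m↔n, g↔t.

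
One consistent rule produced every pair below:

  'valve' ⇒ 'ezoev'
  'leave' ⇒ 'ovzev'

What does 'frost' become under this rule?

uilhg

Each pair mirrors across the alphabet (v↔e, a↔z, l↔o): positions sum to 25. This is the alphabet-reversal cipher (Atbash): a becomes z, b becomes y, etc.
Applying it to frost: f↔u, r↔i, o↔l, s↔h, t↔g.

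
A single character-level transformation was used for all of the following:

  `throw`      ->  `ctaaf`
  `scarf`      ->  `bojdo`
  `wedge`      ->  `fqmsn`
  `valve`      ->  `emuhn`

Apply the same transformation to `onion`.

xzraw

Shifts by position in throw: pos 0: t→c (+9), pos 1: h→t (+12), pos 2: r→a (+9), pos 3: o→a (+12) — repeating every 2. The shifts repeat in a cycle of length 2: positions 0,1,… shift by +9, +12, then the pattern repeats.
Applying it to onion: o+9=x, n+12=z, i+9=r, o+12=a, n+9=w.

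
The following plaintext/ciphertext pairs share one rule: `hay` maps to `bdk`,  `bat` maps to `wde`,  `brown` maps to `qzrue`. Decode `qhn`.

The output letters match the input read backwards, each shifted +3: hay reversed is yah. Two steps: reverse the string, then apply a Caesar shift of +3.
Undoing it on qhn: shift back: q−3=n, h−3=e, n−3=k → nek; then reverse → ken.

ken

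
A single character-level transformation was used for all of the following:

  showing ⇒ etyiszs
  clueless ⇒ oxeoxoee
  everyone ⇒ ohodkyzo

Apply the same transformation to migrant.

The rule splits by letter class: vowels +10, consonants +12.
For migrant: m(cons)+12=y, i(vowel)+10=s, g(cons)+12=s, r(cons)+12=d, a(vowel)+10=k, n(cons)+12=z, t(cons)+12=f.

yssdkzf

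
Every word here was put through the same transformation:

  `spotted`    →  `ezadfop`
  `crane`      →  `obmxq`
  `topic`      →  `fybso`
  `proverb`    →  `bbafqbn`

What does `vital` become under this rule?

The shifts repeat in a cycle of length 2: positions 0,1,… shift by +12, +10, then the pattern repeats.
For vital: v+12=h, i+10=s, t+12=f, a+10=k, l+12=x.

hsfkx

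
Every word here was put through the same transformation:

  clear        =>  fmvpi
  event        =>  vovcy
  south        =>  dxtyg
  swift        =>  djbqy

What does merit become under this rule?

c(2)→f(5) and l(11)→m(12) fit y≡21x+15 (mod 26); the inverse of 21 mod 26 is 5. Treating letters as 0–25, the rule is x ↦ 21x + 15 (mod 26).
Applying it to merit: m(12)→21·12+15≡7=h; e(4)→21·4+15≡21=v; r(17)→21·17+15≡8=i; i(8)→21·8+15≡1=b; t(19)→21·19+15≡24=y (all mod 26).

hviby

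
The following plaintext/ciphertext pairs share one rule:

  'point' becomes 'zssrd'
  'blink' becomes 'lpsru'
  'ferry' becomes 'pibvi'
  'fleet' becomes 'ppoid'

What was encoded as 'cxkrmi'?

The shifts repeat in a cycle of length 2: positions 0,1,… shift by +10, +4, then the pattern repeats.
Reversing it on cxkrmi: c−10=s, x−4=t, k−10=a, r−4=n, m−10=c, i−4=e.

stance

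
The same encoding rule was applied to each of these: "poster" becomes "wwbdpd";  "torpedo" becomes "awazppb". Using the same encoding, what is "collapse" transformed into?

jwuvlbfs

In poster: p→w is +7, o→w is +8, s→b is +9, t→d is +10 — the shift increases by 1 each position. Letter i (0-indexed) is shifted by i+7, so successive shifts are 7, 8, 9, ….
Applying it to collapse: c+7=j, o+8=w, l+9=u, l+10=v, a+11=l, p+12=b, s+13=f, e+14=s.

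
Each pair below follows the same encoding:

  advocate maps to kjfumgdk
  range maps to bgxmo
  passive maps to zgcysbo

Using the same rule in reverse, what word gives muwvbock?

comprise

Shifts by position in advocate: pos 0: a→k (+10), pos 1: d→j (+6), pos 2: v→f (+10), pos 3: o→u (+6) — repeating every 2. The shifts repeat in a cycle of length 2: positions 0,1,… shift by +10, +6, then the pattern repeats.
Reversing it on muwvbock: m−10=c, u−6=o, w−10=m, v−6=p, b−10=r, o−6=i, c−10=s, k−6=e.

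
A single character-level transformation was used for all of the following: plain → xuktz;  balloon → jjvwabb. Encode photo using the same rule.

xqyea

In plain: p→x is +8, l→u is +9, a→k is +10, i→t is +11 — the shift increases by 1 each position. Letter i (0-indexed) is shifted by i+8, so successive shifts are 8, 9, 10, ….
Applying it to photo: p+8=x, h+9=q, o+10=y, t+11=e, o+12=a.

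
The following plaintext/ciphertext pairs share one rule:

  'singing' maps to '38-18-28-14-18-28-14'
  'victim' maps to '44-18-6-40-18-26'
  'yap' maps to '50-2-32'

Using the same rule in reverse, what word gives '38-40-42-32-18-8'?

s(#19)→38 and i(#9)→18: differences scale by 2, so n = 2·pos + 0. With a=1..z=26, the number is 2·pos.
Undoing it on 38-40-42-32-18-8: 38→(38−0)÷2=19=s, 40→(40−0)÷2=20=t, 42→(42−0)÷2=21=u, 32→(32−0)÷2=16=p, 18→(18−0)÷2=9=i, 8→(8−0)÷2=4=d.

stupid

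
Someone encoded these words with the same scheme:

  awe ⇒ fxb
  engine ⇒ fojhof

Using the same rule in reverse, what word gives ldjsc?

The output letters match the input read backwards, each shifted +1: awe reversed is ewa. Read the word backwards and shift each letter +1.
Undoing it on ldjsc: shift back: l−1=k, d−1=c, j−1=i, s−1=r, c−1=b → kcirb; then reverse → brick.

brick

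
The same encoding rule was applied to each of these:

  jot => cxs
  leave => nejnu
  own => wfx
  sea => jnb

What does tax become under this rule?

gjc

The output letters match the input read backwards, each shifted +9: jot reversed is toj. Read the word backwards and shift each letter +9.
For tax: reverse → xat; then shift: x+9=g, a+9=j, t+9=c.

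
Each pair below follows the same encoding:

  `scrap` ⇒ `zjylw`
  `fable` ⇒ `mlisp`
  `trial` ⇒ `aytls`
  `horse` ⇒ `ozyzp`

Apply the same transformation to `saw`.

The rule splits by letter class: vowels +11, consonants +7.
Applying it to saw: s(cons)+7=z, a(vowel)+11=l, w(cons)+7=d.

zld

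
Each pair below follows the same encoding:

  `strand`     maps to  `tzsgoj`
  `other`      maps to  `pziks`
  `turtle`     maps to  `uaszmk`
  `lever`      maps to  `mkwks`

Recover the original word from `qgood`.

It's a Vigenère-style cipher with numeric key [1,6]: position i shifts by key[i mod 2].
Decoding qgood: q−1=p, g−6=a, o−1=n, o−6=i, d−1=c.

panic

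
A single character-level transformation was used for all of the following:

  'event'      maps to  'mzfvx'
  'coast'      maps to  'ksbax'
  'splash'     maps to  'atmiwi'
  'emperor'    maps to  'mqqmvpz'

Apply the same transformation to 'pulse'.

xymai

Shifts by position in event: pos 0: e→m (+8), pos 1: v→z (+4), pos 2: e→f (+1), pos 3: n→v (+8), pos 4: t→x (+4) — repeating every 3. A repeating key of period 3 is used — shifts +8, +4, +1 over and over.
Applying it to pulse: p+8=x, u+4=y, l+1=m, s+8=a, e+4=i.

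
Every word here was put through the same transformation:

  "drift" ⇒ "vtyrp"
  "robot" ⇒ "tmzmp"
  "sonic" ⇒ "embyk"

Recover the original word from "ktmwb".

crown

This is an affine cipher: with a=0,…,z=25, each position x becomes (11x+14) mod 26.
Reversing it on ktmwb: k(10)→19·(10−14)≡2=c; t(19)→19·(19−14)≡17=r; m(12)→19·(12−14)≡14=o; w(22)→19·(22−14)≡22=w; b(1)→19·(1−14)≡13=n (all mod 26).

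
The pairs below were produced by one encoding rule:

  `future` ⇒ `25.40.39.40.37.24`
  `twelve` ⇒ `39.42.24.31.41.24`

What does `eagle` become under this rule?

f is letter #6 and maps to 25: an offset of 19. The number is (letter's place in the alphabet, a=1) + 19.
Applying it to eagle: e=5→24, a=1→20, g=7→26, l=12→31, e=5→24.

24.20.26.31.24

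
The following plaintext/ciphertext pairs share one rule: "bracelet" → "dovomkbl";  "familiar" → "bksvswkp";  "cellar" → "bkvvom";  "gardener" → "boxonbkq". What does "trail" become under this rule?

Two steps: reverse the string, then apply a Caesar shift of +10.
Applying it to trail: reverse → liart; then shift: l+10=v, i+10=s, a+10=k, r+10=b, t+10=d.

vskbd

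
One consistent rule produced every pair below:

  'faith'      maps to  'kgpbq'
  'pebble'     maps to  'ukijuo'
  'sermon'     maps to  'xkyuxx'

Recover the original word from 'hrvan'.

Letter i (0-indexed) is shifted by i+5, so successive shifts are 5, 6, 7, ….
Reversing it on hrvan: h−5=c, r−6=l, v−7=o, a−8=s, n−9=e.

close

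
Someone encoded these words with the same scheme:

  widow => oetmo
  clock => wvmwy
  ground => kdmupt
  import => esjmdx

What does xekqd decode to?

w(22)→o(14) and i(8)→e(4) fit y≡23x+2 (mod 26); the inverse of 23 mod 26 is 17. This is an affine cipher: with a=0,…,z=25, each position x becomes (23x+2) mod 26.
Undoing it on xekqd: x(23)→17·(23−2)≡19=t; e(4)→17·(4−2)≡8=i; k(10)→17·(10−2)≡6=g; q(16)→17·(16−2)≡4=e; d(3)→17·(3−2)≡17=r (all mod 26).

tiger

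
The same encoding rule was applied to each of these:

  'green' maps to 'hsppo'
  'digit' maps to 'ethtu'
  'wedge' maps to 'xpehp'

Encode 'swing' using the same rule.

txtoh

Vowels shift forward by 11 and consonants shift forward by 1.
Applying it to swing: s(cons)+1=t, w(cons)+1=x, i(vowel)+11=t, n(cons)+1=o, g(cons)+1=h.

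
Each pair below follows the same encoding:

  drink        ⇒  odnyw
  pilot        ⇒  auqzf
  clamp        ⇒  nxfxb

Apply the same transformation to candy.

nmsok

Shifts by position in drink: pos 0: d→o (+11), pos 1: r→d (+12), pos 2: i→n (+5), pos 3: n→y (+11), pos 4: k→w (+12) — repeating every 3. A repeating key of period 3 is used — shifts +11, +12, +5 over and over.
Applying it to candy: c+11=n, a+12=m, n+5=s, d+11=o, y+12=k.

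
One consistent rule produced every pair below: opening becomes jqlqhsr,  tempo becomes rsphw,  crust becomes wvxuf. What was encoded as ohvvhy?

The output letters match the input read backwards, each shifted +3: opening reversed is gninepo. Read the word backwards and shift each letter +3.
Reversing it on ohvvhy: shift back: o−3=l, h−3=e, v−3=s, v−3=s, h−3=e, y−3=v → lessev; then reverse → vessel.

vessel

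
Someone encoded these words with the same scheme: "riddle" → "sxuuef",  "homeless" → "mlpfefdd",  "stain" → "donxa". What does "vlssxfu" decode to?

Each letter's alphabet position (a=0..z=25) is mapped through 11·x+13 mod 26 — an affine cipher.
Decoding vlssxfu: v(21)→19·(21−13)≡22=w; l(11)→19·(11−13)≡14=o; s(18)→19·(18−13)≡17=r; s(18)→19·(18−13)≡17=r; x(23)→19·(23−13)≡8=i; f(5)→19·(5−13)≡4=e; u(20)→19·(20−13)≡3=d (all mod 26).

worried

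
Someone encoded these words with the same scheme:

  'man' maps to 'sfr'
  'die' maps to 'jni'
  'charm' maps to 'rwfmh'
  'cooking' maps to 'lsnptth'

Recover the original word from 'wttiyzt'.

The output letters match the input read backwards, each shifted +5: man reversed is nam. Read the word backwards and shift each letter +5.
Reversing it on wttiyzt: shift back: w−5=r, t−5=o, t−5=o, i−5=d, y−5=t, z−5=u, t−5=o → roodtuo; then reverse → outdoor.

outdoor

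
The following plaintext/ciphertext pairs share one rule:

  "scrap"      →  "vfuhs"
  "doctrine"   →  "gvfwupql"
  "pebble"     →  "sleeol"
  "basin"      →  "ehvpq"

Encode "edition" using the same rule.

Two shifts are in play — +7 for a/e/i/o/u, +3 for every other letter.
For edition: e(vowel)+7=l, d(cons)+3=g, i(vowel)+7=p, t(cons)+3=w, i(vowel)+7=p, o(vowel)+7=v, n(cons)+3=q.

lgpwpvq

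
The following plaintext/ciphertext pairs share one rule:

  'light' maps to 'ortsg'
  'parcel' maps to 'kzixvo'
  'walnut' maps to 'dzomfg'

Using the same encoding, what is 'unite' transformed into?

Each pair mirrors across the alphabet (l↔o, i↔r, g↔t): positions sum to 25. Each letter is replaced by its mirror in the alphabet: a↔z, b↔y, c↔x, and so on (the Atbash cipher).
Applying it to unite: u↔f, n↔m, i↔r, t↔g, e↔v.

fmrgv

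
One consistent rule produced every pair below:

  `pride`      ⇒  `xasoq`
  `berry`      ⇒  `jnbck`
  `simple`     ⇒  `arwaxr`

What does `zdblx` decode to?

In pride: p→x is +8, r→a is +9, i→s is +10, d→o is +11 — the shift increases by 1 each position. Each letter shifts forward by (position + 8), i.e. 8, 9, 10, … — the shift grows by one for each successive letter.
Undoing it on zdblx: z−8=r, d−9=u, b−10=r, l−11=a, x−12=l.

rural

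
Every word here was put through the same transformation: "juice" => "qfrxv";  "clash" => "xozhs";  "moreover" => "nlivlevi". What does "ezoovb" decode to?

Each pair mirrors across the alphabet (j↔q, u↔f, i↔r): positions sum to 25. Each letter is replaced by its mirror in the alphabet: a↔z, b↔y, c↔x, and so on (the Atbash cipher).
Decoding ezoovb: e↔v, z↔a, o↔l, o↔l, v↔e, b↔y.

valley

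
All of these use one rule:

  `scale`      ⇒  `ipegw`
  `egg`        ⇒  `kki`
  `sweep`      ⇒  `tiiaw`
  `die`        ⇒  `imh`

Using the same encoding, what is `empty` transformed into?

The output letters match the input read backwards, each shifted +4: scale reversed is elacs. The word is reversed, then every letter is shifted forward by 4.
Applying it to empty: reverse → ytpme; then shift: y+4=c, t+4=x, p+4=t, m+4=q, e+4=i.

cxtqi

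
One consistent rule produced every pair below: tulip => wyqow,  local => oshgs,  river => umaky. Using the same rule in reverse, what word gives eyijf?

Letter i (0-indexed) is shifted by i+3, so successive shifts are 3, 4, 5, ….
Reversing it on eyijf: e−3=b, y−4=u, i−5=d, j−6=d, f−7=y.

buddy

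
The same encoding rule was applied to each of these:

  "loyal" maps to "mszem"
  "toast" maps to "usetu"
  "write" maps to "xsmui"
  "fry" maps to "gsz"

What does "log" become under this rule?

msh

The shift depends on letter class: consonant l→m is +1, but vowel o→s is +4. Vowels shift forward by 4 and consonants shift forward by 1.
On log: l(cons)+1=m, o(vowel)+4=s, g(cons)+1=h.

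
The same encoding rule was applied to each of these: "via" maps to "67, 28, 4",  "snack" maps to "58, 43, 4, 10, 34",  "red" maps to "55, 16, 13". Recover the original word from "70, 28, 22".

wig

Each letter becomes 3×(its alphabet position, a=1..z=26) + 1.
Decoding 70, 28, 22: 70→(70−1)÷3=23=w, 28→(28−1)÷3=9=i, 22→(22−1)÷3=7=g.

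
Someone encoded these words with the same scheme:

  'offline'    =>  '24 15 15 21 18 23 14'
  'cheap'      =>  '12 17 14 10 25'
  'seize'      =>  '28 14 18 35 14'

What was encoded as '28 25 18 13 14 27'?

Letters become their 1-based position plus 9 (so a→10, b→11, …).
Undoing it on 28 25 18 13 14 27: 28→(28−9)÷1=19=s, 25→(25−9)÷1=16=p, 18→(18−9)÷1=9=i, 13→(13−9)÷1=4=d, 14→(14−9)÷1=5=e, 27→(27−9)÷1=18=r.

spider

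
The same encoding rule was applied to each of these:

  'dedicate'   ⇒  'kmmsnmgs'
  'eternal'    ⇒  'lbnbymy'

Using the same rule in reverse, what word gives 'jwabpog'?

correct

Each letter shifts forward by (position + 7), i.e. 7, 8, 9, … — the shift grows by one for each successive letter.
Undoing it on jwabpog: j−7=c, w−8=o, a−9=r, b−10=r, p−11=e, o−12=c, g−13=t.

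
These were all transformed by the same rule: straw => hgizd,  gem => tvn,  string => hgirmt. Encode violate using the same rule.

erlozgv

Each pair mirrors across the alphabet (s↔h, t↔g, r↔i): positions sum to 25. This is the alphabet-reversal cipher (Atbash): a becomes z, b becomes y, etc.
For violate: v↔e, i↔r, o↔l, l↔o, a↔z, t↔g, e↔v.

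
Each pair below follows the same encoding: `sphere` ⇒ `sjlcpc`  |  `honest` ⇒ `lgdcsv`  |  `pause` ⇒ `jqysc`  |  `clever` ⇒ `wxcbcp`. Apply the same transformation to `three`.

vlpcc

s(18)→s(18) and p(15)→j(9) fit y≡3x+16 (mod 26); the inverse of 3 mod 26 is 9. Treating letters as 0–25, the rule is x ↦ 3x + 16 (mod 26).
On three: t(19)→3·19+16≡21=v; h(7)→3·7+16≡11=l; r(17)→3·17+16≡15=p; e(4)→3·4+16≡2=c; e(4)→3·4+16≡2=c (all mod 26).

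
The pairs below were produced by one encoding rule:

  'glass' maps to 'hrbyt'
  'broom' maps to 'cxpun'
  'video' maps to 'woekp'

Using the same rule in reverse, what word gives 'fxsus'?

Shifts by position in glass: pos 0: g→h (+1), pos 1: l→r (+6), pos 2: a→b (+1), pos 3: s→y (+6) — repeating every 2. It's a Vigenère-style cipher with numeric key [1,6]: position i shifts by key[i mod 2].
Reversing it on fxsus: f−1=e, x−6=r, s−1=r, u−6=o, s−1=r.

error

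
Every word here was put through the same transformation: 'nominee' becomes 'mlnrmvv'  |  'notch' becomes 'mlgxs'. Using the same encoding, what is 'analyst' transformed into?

Letters are reflected about the middle of the alphabet (position → 25−position): Atbash.
For analyst: a↔z, n↔m, a↔z, l↔o, y↔b, s↔h, t↔g.

zmzobhg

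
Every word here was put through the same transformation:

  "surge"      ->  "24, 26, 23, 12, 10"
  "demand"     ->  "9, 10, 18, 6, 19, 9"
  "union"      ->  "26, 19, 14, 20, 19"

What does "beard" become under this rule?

7, 10, 6, 23, 9

s is letter #19 and maps to 24: an offset of 5. Letters become their 1-based position plus 5 (so a→6, b→7, …).
For beard: b=2→7, e=5→10, a=1→6, r=18→23, d=4→9.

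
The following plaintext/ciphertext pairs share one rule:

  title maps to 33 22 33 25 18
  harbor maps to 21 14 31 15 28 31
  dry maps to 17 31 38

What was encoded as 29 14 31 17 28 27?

pardon

t is letter #20 and maps to 33: an offset of 13. The number is (letter's place in the alphabet, a=1) + 13.
Undoing it on 29 14 31 17 28 27: 29→(29−13)÷1=16=p, 14→(14−13)÷1=1=a, 31→(31−13)÷1=18=r, 17→(17−13)÷1=4=d, 28→(28−13)÷1=15=o, 27→(27−13)÷1=14=n.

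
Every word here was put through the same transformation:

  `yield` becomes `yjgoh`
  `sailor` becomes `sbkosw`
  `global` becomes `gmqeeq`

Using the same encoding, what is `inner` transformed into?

iophv

The shift increases by 1 at each position, starting from +0: 0, 1, 2, ….
Applying it to inner: i+0=i, n+1=o, n+2=p, e+3=h, r+4=v.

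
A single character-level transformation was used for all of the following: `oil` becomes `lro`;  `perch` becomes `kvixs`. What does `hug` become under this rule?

Each pair mirrors across the alphabet (o↔l, i↔r, l↔o): positions sum to 25. Letters are reflected about the middle of the alphabet (position → 25−position): Atbash.
Applying it to hug: h↔s, u↔f, g↔t.

sft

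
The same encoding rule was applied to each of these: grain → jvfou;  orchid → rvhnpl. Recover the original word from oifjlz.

leader

Letter i (0-indexed) is shifted by i+3, so successive shifts are 3, 4, 5, ….
Reversing it on oifjlz: o−3=l, i−4=e, f−5=a, j−6=d, l−7=e, z−8=r.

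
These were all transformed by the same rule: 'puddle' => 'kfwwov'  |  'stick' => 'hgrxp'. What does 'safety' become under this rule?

Each pair mirrors across the alphabet (p↔k, u↔f, d↔w): positions sum to 25. Letters are reflected about the middle of the alphabet (position → 25−position): Atbash.
Applying it to safety: s↔h, a↔z, f↔u, e↔v, t↔g, y↔b.

hzuvgb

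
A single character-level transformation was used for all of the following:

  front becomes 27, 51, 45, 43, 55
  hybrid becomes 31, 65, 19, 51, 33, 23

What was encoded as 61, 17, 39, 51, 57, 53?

With a=1..z=26, the number is 2·pos + 15.
Undoing it on 61, 17, 39, 51, 57, 53: 61→(61−15)÷2=23=w, 17→(17−15)÷2=1=a, 39→(39−15)÷2=12=l, 51→(51−15)÷2=18=r, 57→(57−15)÷2=21=u, 53→(53−15)÷2=19=s.

walrus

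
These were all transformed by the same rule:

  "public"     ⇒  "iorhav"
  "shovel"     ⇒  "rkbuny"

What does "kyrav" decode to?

pulse

Two steps: reverse the string, then apply a Caesar shift of +6.
Decoding kyrav: shift back: k−6=e, y−6=s, r−6=l, a−6=u, v−6=p → eslup; then reverse → pulse.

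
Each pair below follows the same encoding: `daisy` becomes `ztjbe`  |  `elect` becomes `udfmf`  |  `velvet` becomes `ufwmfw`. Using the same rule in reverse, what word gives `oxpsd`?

The output letters match the input read backwards, each shifted +1: daisy reversed is ysiad. The word is reversed, then every letter is shifted forward by 1.
Decoding oxpsd: shift back: o−1=n, x−1=w, p−1=o, s−1=r, d−1=c → nworc; then reverse → crown.

crown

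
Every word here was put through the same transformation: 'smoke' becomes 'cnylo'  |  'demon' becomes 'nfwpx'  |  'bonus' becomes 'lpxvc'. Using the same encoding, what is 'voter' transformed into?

Shifts by position in smoke: pos 0: s→c (+10), pos 1: m→n (+1), pos 2: o→y (+10), pos 3: k→l (+1) — repeating every 2. It's a Vigenère-style cipher with numeric key [10,1]: position i shifts by key[i mod 2].
On voter: v+10=f, o+1=p, t+10=d, e+1=f, r+10=b.

fpdfb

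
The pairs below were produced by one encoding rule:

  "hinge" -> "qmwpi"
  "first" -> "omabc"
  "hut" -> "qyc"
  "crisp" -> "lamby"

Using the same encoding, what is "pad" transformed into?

yem

The shift depends on letter class: consonant h→q is +9, but vowel i→m is +4. Vowels shift forward by 4 and consonants shift forward by 9.
Applying it to pad: p(cons)+9=y, a(vowel)+4=e, d(cons)+9=m.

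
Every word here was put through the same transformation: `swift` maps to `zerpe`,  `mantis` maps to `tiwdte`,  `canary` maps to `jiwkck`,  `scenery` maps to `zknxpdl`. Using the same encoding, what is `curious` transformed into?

In swift: s→z is +7, w→e is +8, i→r is +9, f→p is +10 — the shift increases by 1 each position. Each letter shifts forward by (position + 7), i.e. 7, 8, 9, … — the shift grows by one for each successive letter.
Applying it to curious: c+7=j, u+8=c, r+9=a, i+10=s, o+11=z, u+12=g, s+13=f.

jcaszgf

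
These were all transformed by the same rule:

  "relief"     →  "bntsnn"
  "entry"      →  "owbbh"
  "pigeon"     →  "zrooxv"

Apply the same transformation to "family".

Shifts by position in relief: pos 0: r→b (+10), pos 1: e→n (+9), pos 2: l→t (+8), pos 3: i→s (+10), pos 4: e→n (+9), pos 5: f→n (+8) — repeating every 3. The shifts repeat in a cycle of length 3: positions 0,1,… shift by +10, +9, +8, then the pattern repeats.
Applying it to family: f+10=p, a+9=j, m+8=u, i+10=s, l+9=u, y+8=g.

pjusug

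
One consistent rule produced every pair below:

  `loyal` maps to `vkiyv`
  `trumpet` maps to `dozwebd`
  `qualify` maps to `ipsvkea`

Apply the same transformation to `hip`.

Read the word backwards and shift each letter +10.
For hip: reverse → pih; then shift: p+10=z, i+10=s, h+10=r.

zsr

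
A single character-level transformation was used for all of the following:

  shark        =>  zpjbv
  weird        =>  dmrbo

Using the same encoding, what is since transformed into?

zqwmp

Letter i (0-indexed) is shifted by i+7, so successive shifts are 7, 8, 9, ….
Applying it to since: s+7=z, i+8=q, n+9=w, c+10=m, e+11=p.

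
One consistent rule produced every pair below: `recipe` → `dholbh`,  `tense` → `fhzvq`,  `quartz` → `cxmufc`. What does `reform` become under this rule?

Shifts by position in recipe: pos 0: r→d (+12), pos 1: e→h (+3), pos 2: c→o (+12), pos 3: i→l (+3) — repeating every 2. The shifts repeat in a cycle of length 2: positions 0,1,… shift by +12, +3, then the pattern repeats.
For reform: r+12=d, e+3=h, f+12=r, o+3=r, r+12=d, m+3=p.

dhrrdp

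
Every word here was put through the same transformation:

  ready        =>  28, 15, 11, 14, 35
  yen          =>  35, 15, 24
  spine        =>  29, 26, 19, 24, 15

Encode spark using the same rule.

29, 26, 11, 28, 21

r is letter #18 and maps to 28: an offset of 10. The number is (letter's place in the alphabet, a=1) + 10.
On spark: s=19→29, p=16→26, a=1→11, r=18→28, k=11→21.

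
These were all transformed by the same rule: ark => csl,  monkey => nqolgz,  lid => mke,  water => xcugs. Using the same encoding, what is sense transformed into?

The shift depends on letter class: consonant r→s is +1, but vowel a→c is +2. Two shifts are in play — +2 for a/e/i/o/u, +1 for every other letter.
On sense: s(cons)+1=t, e(vowel)+2=g, n(cons)+1=o, s(cons)+1=t, e(vowel)+2=g.

tgotg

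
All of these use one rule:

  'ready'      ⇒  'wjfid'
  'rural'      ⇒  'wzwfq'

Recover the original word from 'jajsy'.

It's a constant shift of +5 (ROT5).
Decoding jajsy: j−5=e, a−5=v, j−5=e, s−5=n, y−5=t.

event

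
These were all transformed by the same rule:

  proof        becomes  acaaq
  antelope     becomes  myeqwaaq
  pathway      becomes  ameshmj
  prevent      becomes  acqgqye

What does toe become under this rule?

The shift depends on letter class: consonant p→a is +11, but vowel o→a is +12. Two shifts are in play — +12 for a/e/i/o/u, +11 for every other letter.
Applying it to toe: t(cons)+11=e, o(vowel)+12=a, e(vowel)+12=q.

eaq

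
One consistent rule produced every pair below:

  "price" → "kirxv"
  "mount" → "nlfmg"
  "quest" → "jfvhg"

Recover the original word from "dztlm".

Each pair mirrors across the alphabet (p↔k, r↔i, i↔r): positions sum to 25. This is the alphabet-reversal cipher (Atbash): a becomes z, b becomes y, etc.
Decoding dztlm: d↔w, z↔a, t↔g, l↔o, m↔n.

wagon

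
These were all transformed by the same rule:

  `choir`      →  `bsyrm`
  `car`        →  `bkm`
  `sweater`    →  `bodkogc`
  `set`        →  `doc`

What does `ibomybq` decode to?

grocery

The output letters match the input read backwards, each shifted +10: choir reversed is riohc. Read the word backwards and shift each letter +10.
Undoing it on ibomybq: shift back: i−10=y, b−10=r, o−10=e, m−10=c, y−10=o, b−10=r, q−10=g → yrecorg; then reverse → grocery.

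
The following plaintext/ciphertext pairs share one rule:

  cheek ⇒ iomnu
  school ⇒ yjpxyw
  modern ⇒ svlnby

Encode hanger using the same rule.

nhvpoc

In cheek: c→i is +6, h→o is +7, e→m is +8, e→n is +9 — the shift increases by 1 each position. Letter i (0-indexed) is shifted by i+6, so successive shifts are 6, 7, 8, ….
Applying it to hanger: h+6=n, a+7=h, n+8=v, g+9=p, e+10=o, r+11=c.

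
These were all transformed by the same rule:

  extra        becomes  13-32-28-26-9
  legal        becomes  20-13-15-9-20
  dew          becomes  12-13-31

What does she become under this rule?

The number is (letter's place in the alphabet, a=1) + 8.
For she: s=19→27, h=8→16, e=5→13.

27-16-13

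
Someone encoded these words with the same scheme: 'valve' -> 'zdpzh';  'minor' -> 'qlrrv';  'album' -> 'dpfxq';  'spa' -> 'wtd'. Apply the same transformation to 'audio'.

dxhlr

The shift depends on letter class: consonant v→z is +4, but vowel a→d is +3. Vowels shift forward by 3 and consonants shift forward by 4.
Applying it to audio: a(vowel)+3=d, u(vowel)+3=x, d(cons)+4=h, i(vowel)+3=l, o(vowel)+3=r.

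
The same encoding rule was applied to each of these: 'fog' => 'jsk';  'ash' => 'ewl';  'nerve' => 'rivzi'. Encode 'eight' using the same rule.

Compare letters: f→j is +4, o→s is +4, g→k is +4 — a constant shift. Every letter moves 4 places later in the alphabet, wrapping around z→a.
On eight: e+4=i, i+4=m, g+4=k, h+4=l, t+4=x.

imklx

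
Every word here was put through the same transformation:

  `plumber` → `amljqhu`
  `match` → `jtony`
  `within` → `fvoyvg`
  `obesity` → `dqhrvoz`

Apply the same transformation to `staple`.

p(15)→a(0) and l(11)→m(12) fit y≡23x+19 (mod 26); the inverse of 23 mod 26 is 17. Treating letters as 0–25, the rule is x ↦ 23x + 19 (mod 26).
Applying it to staple: s(18)→23·18+19≡17=r; t(19)→23·19+19≡14=o; a(0)→23·0+19≡19=t; p(15)→23·15+19≡0=a; l(11)→23·11+19≡12=m; e(4)→23·4+19≡7=h (all mod 26).

rotamh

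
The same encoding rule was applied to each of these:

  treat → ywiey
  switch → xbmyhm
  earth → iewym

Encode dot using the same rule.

Vowels shift forward by 4 and consonants shift forward by 5.
Applying it to dot: d(cons)+5=i, o(vowel)+4=s, t(cons)+5=y.

isy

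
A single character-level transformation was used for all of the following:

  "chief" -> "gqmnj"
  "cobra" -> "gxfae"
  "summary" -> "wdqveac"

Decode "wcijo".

steak

Shifts by position in chief: pos 0: c→g (+4), pos 1: h→q (+9), pos 2: i→m (+4), pos 3: e→n (+9) — repeating every 2. It's a Vigenère-style cipher with numeric key [4,9]: position i shifts by key[i mod 2].
Undoing it on wcijo: w−4=s, c−9=t, i−4=e, j−9=a, o−4=k.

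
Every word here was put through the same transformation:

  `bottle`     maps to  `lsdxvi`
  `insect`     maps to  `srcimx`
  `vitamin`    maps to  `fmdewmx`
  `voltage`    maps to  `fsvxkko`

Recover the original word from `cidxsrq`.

setting

Shifts by position in bottle: pos 0: b→l (+10), pos 1: o→s (+4), pos 2: t→d (+10), pos 3: t→x (+4) — repeating every 2. A repeating key of period 2 is used — shifts +10, +4 over and over.
Reversing it on cidxsrq: c−10=s, i−4=e, d−10=t, x−4=t, s−10=i, r−4=n, q−10=g.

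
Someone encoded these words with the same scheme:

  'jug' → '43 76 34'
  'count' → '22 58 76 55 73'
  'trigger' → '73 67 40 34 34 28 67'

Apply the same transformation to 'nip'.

55 40 61

j(#10)→43 and u(#21)→76: differences scale by 3, so n = 3·pos + 13. The formula is n = 3×(alphabet index, a=1) + 13.
On nip: n=14→55, i=9→40, p=16→61.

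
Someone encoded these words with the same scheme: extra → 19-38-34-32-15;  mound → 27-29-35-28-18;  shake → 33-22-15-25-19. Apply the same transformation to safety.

33-15-20-19-34-39

e is letter #5 and maps to 19: an offset of 14. The number is (letter's place in the alphabet, a=1) + 14.
For safety: s=19→33, a=1→15, f=6→20, e=5→19, t=20→34, y=25→39.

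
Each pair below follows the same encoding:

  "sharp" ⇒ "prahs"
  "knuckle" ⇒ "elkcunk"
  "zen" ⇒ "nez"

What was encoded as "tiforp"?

profit

The output letters match the input read backwards: sharp reversed is prahs. The word is simply reversed.
Undoing it on tiforp: then reverse → profit.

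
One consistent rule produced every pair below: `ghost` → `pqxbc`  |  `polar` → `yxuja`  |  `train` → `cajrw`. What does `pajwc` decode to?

Compare letters: g→p is +9, h→q is +9, o→x is +9 — a constant shift. Every letter moves 9 places later in the alphabet, wrapping around z→a.
Reversing it on pajwc: p−9=g, a−9=r, j−9=a, w−9=n, c−9=t.

grant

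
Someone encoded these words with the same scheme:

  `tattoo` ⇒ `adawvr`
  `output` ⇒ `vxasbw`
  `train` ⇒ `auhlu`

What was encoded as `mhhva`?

Shifts by position in tattoo: pos 0: t→a (+7), pos 1: a→d (+3), pos 2: t→a (+7), pos 3: t→w (+3) — repeating every 2. A repeating key of period 2 is used — shifts +7, +3 over and over.
Decoding mhhva: m−7=f, h−3=e, h−7=a, v−3=s, a−7=t.

feast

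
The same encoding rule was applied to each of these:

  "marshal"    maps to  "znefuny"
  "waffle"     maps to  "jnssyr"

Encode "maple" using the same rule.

zncyr

Every letter moves 13 places later in the alphabet, wrapping around z→a.
For maple: m+13=z, a+13=n, p+13=c, l+13=y, e+13=r.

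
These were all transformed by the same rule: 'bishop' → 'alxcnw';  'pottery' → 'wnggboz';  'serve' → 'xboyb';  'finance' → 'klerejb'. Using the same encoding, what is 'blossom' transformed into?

b(1)→a(0) and i(8)→l(11) fit y≡9x+17 (mod 26); the inverse of 9 mod 26 is 3. Each letter's alphabet position (a=0..z=25) is mapped through 9·x+17 mod 26 — an affine cipher.
On blossom: b(1)→9·1+17≡0=a; l(11)→9·11+17≡12=m; o(14)→9·14+17≡13=n; s(18)→9·18+17≡23=x; s(18)→9·18+17≡23=x; o(14)→9·14+17≡13=n; m(12)→9·12+17≡21=v (all mod 26).

amnxxnv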